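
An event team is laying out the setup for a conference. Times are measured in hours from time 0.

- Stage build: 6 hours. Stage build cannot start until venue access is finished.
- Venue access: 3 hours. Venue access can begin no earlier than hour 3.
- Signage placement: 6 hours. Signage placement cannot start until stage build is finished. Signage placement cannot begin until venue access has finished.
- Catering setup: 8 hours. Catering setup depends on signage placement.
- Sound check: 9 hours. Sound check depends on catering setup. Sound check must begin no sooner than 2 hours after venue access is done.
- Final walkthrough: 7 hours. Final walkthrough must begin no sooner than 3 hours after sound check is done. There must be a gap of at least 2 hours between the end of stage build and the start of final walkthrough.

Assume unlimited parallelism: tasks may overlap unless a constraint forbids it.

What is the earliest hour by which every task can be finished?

45

Venue access cannot begin until its own release at hour 3. It runs from hour 3 to 3 + 3 = hour 6.
After venue access (finishes hour 6), stage build can start at hour 6 and finishes at hour 12.
Signage placement has to wait for stage build (finishes hour 12); venue access (finishes hour 6). The latest of these is hour 12, so signage placement runs hour 12 to 12 + 6 = hour 18.
Catering setup waits on signage placement (finishes hour 18), so it starts at hour 18 and finishes at 18 + 8 = hour 26.
For sound check: catering setup (finishes hour 26); venue access (finishes hour 6, plus 2-hour gap → hour 8). Taking the maximum gives a start of hour 26, and it finishes at 26 + 9 = hour 35.
Final walkthrough has to wait for sound check (finishes hour 35, plus 3-hour gap → hour 38); stage build (finishes hour 12, plus 2-hour gap → hour 14). The latest of these is hour 38, so final walkthrough runs hour 38 to 38 + 7 = hour 45.
All tasks are finished once the last one completes. Finish times: Venue access at 6, Stage build at 12, Signage placement at 18, Catering setup at 26, Sound check at 35, Final walkthrough at 45. The latest is hour 45.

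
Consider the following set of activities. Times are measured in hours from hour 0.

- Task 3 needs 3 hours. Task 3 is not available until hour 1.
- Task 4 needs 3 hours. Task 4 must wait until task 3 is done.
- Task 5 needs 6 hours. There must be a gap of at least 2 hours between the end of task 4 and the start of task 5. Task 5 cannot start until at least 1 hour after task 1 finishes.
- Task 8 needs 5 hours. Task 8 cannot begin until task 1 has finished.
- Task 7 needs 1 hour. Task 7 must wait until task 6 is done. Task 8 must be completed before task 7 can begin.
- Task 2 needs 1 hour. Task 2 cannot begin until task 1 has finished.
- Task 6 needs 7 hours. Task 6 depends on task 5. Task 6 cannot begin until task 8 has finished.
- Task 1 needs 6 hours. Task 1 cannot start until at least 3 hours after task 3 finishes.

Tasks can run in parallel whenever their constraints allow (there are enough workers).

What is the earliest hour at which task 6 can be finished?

After its own release at hour 1, task 3 can start at hour 1 and finishes at hour 4.
Task 4 cannot begin until task 3 (finishes hour 4). It runs from hour 4 to 4 + 3 = hour 7.
Task 1 cannot begin until task 3 (finishes hour 4, plus 3-hour gap → hour 7). It runs from hour 7 to 7 + 6 = hour 13.
After task 1 (finishes hour 13), task 8 can start at hour 13 and finishes at hour 18.
Task 5 cannot start until task 4 (finishes hour 7, plus 2-hour gap → hour 9); task 1 (finishes hour 13, plus 1-hour gap → hour 14). The controlling bound is hour 14, so task 5 finishes at 14 + 6 = hour 20.
For task 6: task 5 (finishes hour 20); task 8 (finishes hour 18). Taking the maximum gives a start of hour 20, and it finishes at 20 + 7 = hour 27.

27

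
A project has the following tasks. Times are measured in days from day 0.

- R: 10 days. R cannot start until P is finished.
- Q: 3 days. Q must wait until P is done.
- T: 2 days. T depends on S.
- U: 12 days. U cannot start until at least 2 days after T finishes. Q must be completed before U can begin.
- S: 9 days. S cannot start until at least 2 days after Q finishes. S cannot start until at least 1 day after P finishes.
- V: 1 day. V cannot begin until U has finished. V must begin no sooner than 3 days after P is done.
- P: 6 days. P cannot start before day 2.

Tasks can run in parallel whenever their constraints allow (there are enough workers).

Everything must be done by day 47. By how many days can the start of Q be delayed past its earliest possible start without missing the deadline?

8

P waits on its own release at day 2, so it starts at day 2 and finishes at 2 + 6 = day 8.
Q waits on P (finishes day 8), so it starts at day 8 and finishes at 8 + 3 = day 11.

Working backward from the deadline:
Nothing follows V; the deadline of day 47 is its only limit. It must start by 47 − 1 = day 46.
U must finish before V (must start by day 46). With a 12-day duration, U must start by 46 − 12 = day 34.
T must finish before U (must start by day 34, minus 2-day gap → day 32). With a 2-day duration, T must start by 32 − 2 = day 30.
Since T (must start by day 30) depends on it, S must finish by day 30. Backing off its 9-day duration gives a latest start of day 21.
Q has several dependents: S (must start by day 21, minus 2-day gap → day 19); U (must start by day 34). The earliest of those limits is day 19, so Q must start by 19 − 3 = day 16.
So Q can start as early as day 8 and as late as day 16, giving 16 − 8 = 8 days of slack.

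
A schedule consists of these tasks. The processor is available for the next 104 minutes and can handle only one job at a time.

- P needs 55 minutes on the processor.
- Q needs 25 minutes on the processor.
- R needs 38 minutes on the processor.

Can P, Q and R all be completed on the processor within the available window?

Running back to back, the jobs need 55 + 25 + 38 = 118 minutes on the processor.
Since 118 > 104, they cannot all fit.

No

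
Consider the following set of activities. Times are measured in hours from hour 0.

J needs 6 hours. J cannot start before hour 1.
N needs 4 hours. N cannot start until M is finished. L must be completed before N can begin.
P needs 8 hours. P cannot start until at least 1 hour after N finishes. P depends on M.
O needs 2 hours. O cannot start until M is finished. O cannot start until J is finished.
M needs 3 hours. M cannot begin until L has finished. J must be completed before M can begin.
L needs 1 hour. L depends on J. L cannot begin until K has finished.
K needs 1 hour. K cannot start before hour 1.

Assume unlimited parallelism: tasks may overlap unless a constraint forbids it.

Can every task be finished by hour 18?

K cannot begin until its own release at hour 1. It runs from hour 1 to 1 + 1 = hour 2.
J waits on its own release at hour 1, so it starts at hour 1 and finishes at 1 + 6 = hour 7.
For L: J (finishes hour 7); K (finishes hour 2). Taking the maximum gives a start of hour 7, and it finishes at 7 + 1 = hour 8.
M has to wait for L (finishes hour 8); J (finishes hour 7). The latest of these is hour 8, so M runs hour 8 to 8 + 3 = hour 11.
O has to wait for M (finishes hour 11); J (finishes hour 7). The latest of these is hour 11, so O runs hour 11 to 11 + 2 = hour 13.
N needs all of M (finishes hour 11); L (finishes hour 8). That puts its earliest start at hour 11; it finishes at 11 + 4 = hour 15.
For P: N (finishes hour 15, plus 1-hour gap → hour 16); M (finishes hour 11). Taking the maximum gives a start of hour 16, and it finishes at 16 + 8 = hour 24.
The earliest everything can be done is hour 24, which is after the deadline of 18, so it is not possible.

No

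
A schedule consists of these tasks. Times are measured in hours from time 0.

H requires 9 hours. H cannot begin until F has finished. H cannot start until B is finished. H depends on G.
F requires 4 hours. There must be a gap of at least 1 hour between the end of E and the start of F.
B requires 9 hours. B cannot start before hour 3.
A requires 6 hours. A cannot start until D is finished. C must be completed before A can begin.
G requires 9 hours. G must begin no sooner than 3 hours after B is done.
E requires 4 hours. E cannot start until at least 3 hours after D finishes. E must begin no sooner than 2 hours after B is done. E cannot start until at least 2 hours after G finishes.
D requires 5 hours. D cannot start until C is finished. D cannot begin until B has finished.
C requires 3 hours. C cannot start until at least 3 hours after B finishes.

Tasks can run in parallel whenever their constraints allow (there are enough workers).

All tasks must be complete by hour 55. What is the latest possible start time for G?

Nothing follows H; the deadline of hour 55 is its only limit. It must start by 55 − 9 = hour 46.
F has to be done before H (must start by hour 46). That means finishing by hour 46, i.e. starting by 46 − 4 = hour 42.
E must finish before F (must start by hour 42, minus 1-hour gap → hour 41). With a 4-hour duration, E must start by 41 − 4 = hour 37.
G feeds E (must start by hour 37, minus 2-hour gap → hour 35); H (must start by hour 46). Taking the minimum, G must finish by hour 35 and start by 35 − 9 = hour 26.

26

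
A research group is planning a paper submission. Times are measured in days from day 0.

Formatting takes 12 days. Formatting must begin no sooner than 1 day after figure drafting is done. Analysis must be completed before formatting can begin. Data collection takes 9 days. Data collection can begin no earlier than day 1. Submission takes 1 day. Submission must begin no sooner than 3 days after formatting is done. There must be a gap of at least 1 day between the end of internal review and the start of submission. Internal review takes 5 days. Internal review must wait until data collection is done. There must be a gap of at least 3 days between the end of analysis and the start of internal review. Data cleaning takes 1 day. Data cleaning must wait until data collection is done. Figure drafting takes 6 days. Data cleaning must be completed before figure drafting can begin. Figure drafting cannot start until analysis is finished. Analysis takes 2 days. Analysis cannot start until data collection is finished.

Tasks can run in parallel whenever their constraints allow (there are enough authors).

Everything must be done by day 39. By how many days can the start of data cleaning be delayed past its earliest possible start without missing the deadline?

Data collection cannot begin until its own release at day 1. It runs from day 1 to 1 + 9 = day 10.
Data cleaning waits on data collection (finishes day 10), so it starts at day 10 and finishes at 10 + 1 = day 11.

Working backward from the deadline:
Nothing follows submission; the deadline of day 39 is its only limit. It must start by 39 − 1 = day 38.
Since submission (must start by day 38, minus 3-day gap → day 35) depends on it, formatting must finish by day 35. Backing off its 12-day duration gives a latest start of day 23.
Since formatting (must start by day 23, minus 1-day gap → day 22) depends on it, figure drafting must finish by day 22. Backing off its 6-day duration gives a latest start of day 16.
Data cleaning feeds into figure drafting (must start by day 16); so data cleaning must finish by day 16 and therefore start by day 15.
So data cleaning can start as early as day 10 and as late as day 15, giving 15 − 10 = 5 days of slack.

5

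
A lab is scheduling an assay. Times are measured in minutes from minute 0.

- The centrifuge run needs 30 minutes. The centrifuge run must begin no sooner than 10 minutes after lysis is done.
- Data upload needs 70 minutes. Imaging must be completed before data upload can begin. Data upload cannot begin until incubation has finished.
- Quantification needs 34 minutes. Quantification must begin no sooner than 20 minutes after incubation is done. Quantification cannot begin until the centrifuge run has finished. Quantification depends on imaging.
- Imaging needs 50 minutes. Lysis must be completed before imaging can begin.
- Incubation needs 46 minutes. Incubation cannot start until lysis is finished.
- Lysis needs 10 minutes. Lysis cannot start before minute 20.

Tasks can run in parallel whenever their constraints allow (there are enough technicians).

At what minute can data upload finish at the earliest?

After its own release at minute 20, lysis can start at minute 20 and finishes at minute 30.
Imaging cannot begin until lysis (finishes minute 30). It runs from minute 30 to 30 + 50 = minute 80.
Incubation waits on lysis (finishes minute 30), so it starts at minute 30 and finishes at 30 + 46 = minute 76.
Data upload cannot start until imaging (finishes minute 80); incubation (finishes minute 76). The controlling bound is minute 80, so data upload finishes at 80 + 70 = minute 150.

150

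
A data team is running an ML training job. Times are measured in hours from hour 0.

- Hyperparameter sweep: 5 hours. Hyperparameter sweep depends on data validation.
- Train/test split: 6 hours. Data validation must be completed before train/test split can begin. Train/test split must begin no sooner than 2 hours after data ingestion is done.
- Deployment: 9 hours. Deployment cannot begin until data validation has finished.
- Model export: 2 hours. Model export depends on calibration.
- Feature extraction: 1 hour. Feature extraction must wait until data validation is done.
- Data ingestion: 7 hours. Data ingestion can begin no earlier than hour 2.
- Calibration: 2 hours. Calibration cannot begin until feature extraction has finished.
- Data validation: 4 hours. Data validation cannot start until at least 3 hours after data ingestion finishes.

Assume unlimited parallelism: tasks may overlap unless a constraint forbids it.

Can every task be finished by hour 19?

After its own release at hour 2, data ingestion can start at hour 2 and finishes at hour 9.
Data validation waits on data ingestion (finishes hour 9, plus 3-hour gap → hour 12), so it starts at hour 12 and finishes at 12 + 4 = hour 16.
Deployment waits on data validation (finishes hour 16), so it starts at hour 16 and finishes at 16 + 9 = hour 25.
Hyperparameter sweep cannot begin until data validation (finishes hour 16). It runs from hour 16 to 16 + 5 = hour 21.
Train/test split has to wait for data validation (finishes hour 16); data ingestion (finishes hour 9, plus 2-hour gap → hour 11). The latest of these is hour 16, so train/test split runs hour 16 to 16 + 6 = hour 22.
Feature extraction waits on data validation (finishes hour 16), so it starts at hour 16 and finishes at 16 + 1 = hour 17.
After feature extraction (finishes hour 17), calibration can start at hour 17 and finishes at hour 19.
Model export waits on calibration (finishes hour 19), so it starts at hour 19 and finishes at 19 + 2 = hour 21.
The earliest everything can be done is hour 25, which is after the deadline of 19, so it is not possible.

No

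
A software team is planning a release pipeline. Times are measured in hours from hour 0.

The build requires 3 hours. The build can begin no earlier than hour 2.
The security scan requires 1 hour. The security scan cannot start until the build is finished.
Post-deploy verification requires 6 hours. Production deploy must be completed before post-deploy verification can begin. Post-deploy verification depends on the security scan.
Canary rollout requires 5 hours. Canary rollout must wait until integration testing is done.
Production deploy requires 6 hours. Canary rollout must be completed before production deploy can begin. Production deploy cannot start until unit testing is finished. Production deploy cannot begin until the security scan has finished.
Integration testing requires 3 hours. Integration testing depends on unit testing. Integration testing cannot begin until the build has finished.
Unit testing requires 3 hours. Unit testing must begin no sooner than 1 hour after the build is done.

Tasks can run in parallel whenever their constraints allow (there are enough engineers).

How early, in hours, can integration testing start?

The build waits on its own release at hour 2, so it starts at hour 2 and finishes at 2 + 3 = hour 5.
After the build (finishes hour 5, plus 1-hour gap → hour 6), unit testing can start at hour 6 and finishes at hour 9.
Integration testing waits on unit testing (finishes hour 9); the build (finishes hour 5). The latest of these is hour 9, which is the earliest integration testing can start.

9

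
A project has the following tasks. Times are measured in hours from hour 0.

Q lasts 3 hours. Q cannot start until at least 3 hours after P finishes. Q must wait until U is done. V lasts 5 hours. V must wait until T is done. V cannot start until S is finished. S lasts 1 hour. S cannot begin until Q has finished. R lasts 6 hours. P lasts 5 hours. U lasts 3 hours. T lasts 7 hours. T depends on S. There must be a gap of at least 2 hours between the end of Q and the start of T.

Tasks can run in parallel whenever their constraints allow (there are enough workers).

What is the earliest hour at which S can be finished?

12

U can start immediately at hour 0; it finishes at hour 3.
Nothing blocks P, so it runs from hour 0 to hour 5.
For Q: P (finishes hour 5, plus 3-hour gap → hour 8); U (finishes hour 3). Taking the maximum gives a start of hour 8, and it finishes at 8 + 3 = hour 11.
S waits on Q (finishes hour 11), so it starts at hour 11 and finishes at 11 + 1 = hour 12.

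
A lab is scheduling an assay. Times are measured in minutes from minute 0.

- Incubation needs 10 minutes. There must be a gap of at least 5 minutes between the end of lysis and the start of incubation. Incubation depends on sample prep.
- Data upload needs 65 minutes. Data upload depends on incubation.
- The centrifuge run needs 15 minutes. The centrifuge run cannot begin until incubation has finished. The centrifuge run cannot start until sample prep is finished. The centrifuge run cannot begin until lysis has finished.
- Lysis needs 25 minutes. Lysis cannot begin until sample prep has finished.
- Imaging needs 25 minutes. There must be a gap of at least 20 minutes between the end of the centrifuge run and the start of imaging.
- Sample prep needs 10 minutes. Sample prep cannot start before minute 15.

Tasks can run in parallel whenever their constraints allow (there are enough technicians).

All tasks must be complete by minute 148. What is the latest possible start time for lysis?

43

Imaging must finish by minute 148; it takes 25 minutes, so it must start by 148 − 25 = minute 123.
The centrifuge run must finish before imaging (must start by minute 123, minus 20-minute gap → minute 103). With a 15-minute duration, the centrifuge run must start by 103 − 15 = minute 88.
Nothing follows data upload; the deadline of minute 148 is its only limit. It must start by 148 − 65 = minute 83.
Incubation must finish in time for the centrifuge run (must start by minute 88); data upload (must start by minute 83). The tightest is minute 83, so incubation must start by 83 − 10 = minute 73.
For lysis: incubation (must start by minute 73, minus 5-minute gap → minute 68); the centrifuge run (must start by minute 88). The most restrictive is minute 68; with a 25-minute duration, lysis must start by minute 43.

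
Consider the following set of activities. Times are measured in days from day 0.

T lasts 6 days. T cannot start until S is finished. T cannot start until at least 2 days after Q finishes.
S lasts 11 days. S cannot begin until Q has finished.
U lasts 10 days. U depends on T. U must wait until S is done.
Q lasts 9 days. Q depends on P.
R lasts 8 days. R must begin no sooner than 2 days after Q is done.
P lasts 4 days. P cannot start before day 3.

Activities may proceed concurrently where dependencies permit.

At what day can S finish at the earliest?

After its own release at day 3, P can start at day 3 and finishes at day 7.
Q cannot begin until P (finishes day 7). It runs from day 7 to 7 + 9 = day 16.
S cannot begin until Q (finishes day 16). It runs from day 16 to 16 + 11 = day 27.

27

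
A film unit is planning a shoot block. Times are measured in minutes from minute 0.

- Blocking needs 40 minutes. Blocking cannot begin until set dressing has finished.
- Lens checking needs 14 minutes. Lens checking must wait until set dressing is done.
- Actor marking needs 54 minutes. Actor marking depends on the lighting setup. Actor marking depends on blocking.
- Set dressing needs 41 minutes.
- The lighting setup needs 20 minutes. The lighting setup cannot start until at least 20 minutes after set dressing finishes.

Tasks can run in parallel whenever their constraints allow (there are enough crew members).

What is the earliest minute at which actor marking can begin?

81

Set dressing has no prerequisites, so it starts at minute 0 and finishes at minute 41.
Blocking cannot begin until set dressing (finishes minute 41). It runs from minute 41 to 41 + 40 = minute 81.
After set dressing (finishes minute 41, plus 20-minute gap → minute 61), the lighting setup can start at minute 61 and finishes at minute 81.
Actor marking waits on the lighting setup (finishes minute 81); blocking (finishes minute 81). The latest of these is minute 81, which is the earliest actor marking can start.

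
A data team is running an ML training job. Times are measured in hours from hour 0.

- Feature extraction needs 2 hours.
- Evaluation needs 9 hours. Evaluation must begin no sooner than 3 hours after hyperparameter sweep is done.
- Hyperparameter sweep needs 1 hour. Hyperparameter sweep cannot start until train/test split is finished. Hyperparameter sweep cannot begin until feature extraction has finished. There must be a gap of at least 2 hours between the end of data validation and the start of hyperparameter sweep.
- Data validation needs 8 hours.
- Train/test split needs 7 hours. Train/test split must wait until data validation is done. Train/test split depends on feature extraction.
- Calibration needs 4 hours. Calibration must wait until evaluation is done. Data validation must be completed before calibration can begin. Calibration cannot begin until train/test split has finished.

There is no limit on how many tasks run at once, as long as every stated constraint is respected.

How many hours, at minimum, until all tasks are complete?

32

Feature extraction has no prerequisites, so it starts at hour 0 and finishes at hour 2.
Nothing blocks data validation, so it runs from hour 0 to hour 8.
Train/test split needs all of data validation (finishes hour 8); feature extraction (finishes hour 2). That puts its earliest start at hour 8; it finishes at 8 + 7 = hour 15.
Hyperparameter sweep needs all of train/test split (finishes hour 15); feature extraction (finishes hour 2); data validation (finishes hour 8, plus 2-hour gap → hour 10). That puts its earliest start at hour 15; it finishes at 15 + 1 = hour 16.
Evaluation waits on hyperparameter sweep (finishes hour 16, plus 3-hour gap → hour 19), so it starts at hour 19 and finishes at 19 + 9 = hour 28.
Calibration needs all of evaluation (finishes hour 28); data validation (finishes hour 8); train/test split (finishes hour 15). That puts its earliest start at hour 28; it finishes at 28 + 4 = hour 32.
All tasks are finished once the last one completes. Finish times: Data validation at 8, Feature extraction at 2, Train/test split at 15, Hyperparameter sweep at 16, Evaluation at 28, Calibration at 32. The latest is hour 32.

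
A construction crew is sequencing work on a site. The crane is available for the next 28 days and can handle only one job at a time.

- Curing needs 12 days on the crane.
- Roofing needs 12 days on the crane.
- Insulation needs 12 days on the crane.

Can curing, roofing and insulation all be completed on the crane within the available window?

No

Running back to back, the jobs need 12 + 12 + 12 = 36 days on the crane.
Since 36 > 28, they cannot all fit.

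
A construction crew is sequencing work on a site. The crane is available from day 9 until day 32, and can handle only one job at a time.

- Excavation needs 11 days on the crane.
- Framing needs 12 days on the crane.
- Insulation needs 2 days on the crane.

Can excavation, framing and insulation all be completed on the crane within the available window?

No

The crane window is 32 − 9 = 23 days.
Running back to back, the jobs need 11 + 12 + 2 = 25 days on the crane.
Since 25 > 23, they cannot all fit.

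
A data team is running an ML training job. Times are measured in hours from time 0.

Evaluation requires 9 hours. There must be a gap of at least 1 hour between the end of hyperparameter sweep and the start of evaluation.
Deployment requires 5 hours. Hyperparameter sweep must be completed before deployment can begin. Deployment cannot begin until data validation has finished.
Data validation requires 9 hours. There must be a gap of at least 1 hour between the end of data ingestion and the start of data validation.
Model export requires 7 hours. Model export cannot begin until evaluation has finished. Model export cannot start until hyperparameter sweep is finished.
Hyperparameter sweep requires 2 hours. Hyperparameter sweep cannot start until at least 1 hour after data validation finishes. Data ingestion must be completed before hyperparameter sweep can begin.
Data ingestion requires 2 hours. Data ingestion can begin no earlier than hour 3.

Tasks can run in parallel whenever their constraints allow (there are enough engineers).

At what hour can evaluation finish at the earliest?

Data ingestion cannot begin until its own release at hour 3. It runs from hour 3 to 3 + 2 = hour 5.
After data ingestion (finishes hour 5, plus 1-hour gap → hour 6), data validation can start at hour 6 and finishes at hour 15.
For hyperparameter sweep: data validation (finishes hour 15, plus 1-hour gap → hour 16); data ingestion (finishes hour 5). Taking the maximum gives a start of hour 16, and it finishes at 16 + 2 = hour 18.
After hyperparameter sweep (finishes hour 18, plus 1-hour gap → hour 19), evaluation can start at hour 19 and finishes at hour 28.

28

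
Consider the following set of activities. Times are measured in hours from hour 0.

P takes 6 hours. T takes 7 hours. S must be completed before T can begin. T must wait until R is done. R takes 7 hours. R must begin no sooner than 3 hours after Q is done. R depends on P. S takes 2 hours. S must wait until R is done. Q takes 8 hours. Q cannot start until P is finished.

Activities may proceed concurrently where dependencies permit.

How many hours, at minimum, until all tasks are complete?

P can start immediately at hour 0; it finishes at hour 6.
Q waits on P (finishes hour 6), so it starts at hour 6 and finishes at 6 + 8 = hour 14.
R has to wait for Q (finishes hour 14, plus 3-hour gap → hour 17); P (finishes hour 6). The latest of these is hour 17, so R runs hour 17 to 17 + 7 = hour 24.
S cannot begin until R (finishes hour 24). It runs from hour 24 to 24 + 2 = hour 26.
For T: S (finishes hour 26); R (finishes hour 24). Taking the maximum gives a start of hour 26, and it finishes at 26 + 7 = hour 33.
All tasks are finished once the last one completes. Finish times: P at 6, Q at 14, R at 24, S at 26, T at 33. The latest is hour 33.

33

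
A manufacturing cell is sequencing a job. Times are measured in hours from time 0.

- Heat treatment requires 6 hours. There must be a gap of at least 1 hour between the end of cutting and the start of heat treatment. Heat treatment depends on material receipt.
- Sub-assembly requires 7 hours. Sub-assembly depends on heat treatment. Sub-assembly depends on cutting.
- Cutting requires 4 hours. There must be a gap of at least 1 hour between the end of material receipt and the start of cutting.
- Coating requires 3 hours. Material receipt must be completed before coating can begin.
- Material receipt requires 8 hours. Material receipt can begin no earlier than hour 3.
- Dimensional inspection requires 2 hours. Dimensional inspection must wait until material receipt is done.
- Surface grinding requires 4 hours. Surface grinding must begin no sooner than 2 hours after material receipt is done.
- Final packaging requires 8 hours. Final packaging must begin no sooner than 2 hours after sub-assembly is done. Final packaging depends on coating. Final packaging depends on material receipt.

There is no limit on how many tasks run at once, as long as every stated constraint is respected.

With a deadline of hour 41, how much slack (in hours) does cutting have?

1

Material receipt waits on its own release at hour 3, so it starts at hour 3 and finishes at 3 + 8 = hour 11.
After material receipt (finishes hour 11, plus 1-hour gap → hour 12), cutting can start at hour 12 and finishes at hour 16.

Working backward from the deadline:
Nothing follows final packaging; the deadline of hour 41 is its only limit. It must start by 41 − 8 = hour 33.
Sub-assembly must finish before final packaging (must start by hour 33, minus 2-hour gap → hour 31). With a 7-hour duration, sub-assembly must start by 31 − 7 = hour 24.
Heat treatment feeds into sub-assembly (must start by hour 24); so heat treatment must finish by hour 24 and therefore start by hour 18.
Cutting has several dependents: heat treatment (must start by hour 18, minus 1-hour gap → hour 17); sub-assembly (must start by hour 24). The earliest of those limits is hour 17, so cutting must start by 17 − 4 = hour 13.
So cutting can start as early as hour 12 and as late as hour 13, giving 13 − 12 = 1 hour of slack.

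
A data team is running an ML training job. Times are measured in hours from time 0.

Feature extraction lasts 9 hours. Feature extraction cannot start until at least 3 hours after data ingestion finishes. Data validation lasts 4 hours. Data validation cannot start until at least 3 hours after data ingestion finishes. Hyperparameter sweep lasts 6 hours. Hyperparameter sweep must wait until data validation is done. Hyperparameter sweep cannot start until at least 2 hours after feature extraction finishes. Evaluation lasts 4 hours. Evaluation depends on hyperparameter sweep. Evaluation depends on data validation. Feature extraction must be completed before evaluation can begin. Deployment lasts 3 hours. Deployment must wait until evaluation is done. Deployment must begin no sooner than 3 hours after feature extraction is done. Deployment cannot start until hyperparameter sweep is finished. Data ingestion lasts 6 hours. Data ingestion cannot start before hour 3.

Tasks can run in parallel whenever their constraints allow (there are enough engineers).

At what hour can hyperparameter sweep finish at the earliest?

Data ingestion cannot begin until its own release at hour 3. It runs from hour 3 to 3 + 6 = hour 9.
After data ingestion (finishes hour 9, plus 3-hour gap → hour 12), feature extraction can start at hour 12 and finishes at hour 21.
Data validation waits on data ingestion (finishes hour 9, plus 3-hour gap → hour 12), so it starts at hour 12 and finishes at 12 + 4 = hour 16.
Hyperparameter sweep cannot start until data validation (finishes hour 16); feature extraction (finishes hour 21, plus 2-hour gap → hour 23). The controlling bound is hour 23, so hyperparameter sweep finishes at 23 + 6 = hour 29.

29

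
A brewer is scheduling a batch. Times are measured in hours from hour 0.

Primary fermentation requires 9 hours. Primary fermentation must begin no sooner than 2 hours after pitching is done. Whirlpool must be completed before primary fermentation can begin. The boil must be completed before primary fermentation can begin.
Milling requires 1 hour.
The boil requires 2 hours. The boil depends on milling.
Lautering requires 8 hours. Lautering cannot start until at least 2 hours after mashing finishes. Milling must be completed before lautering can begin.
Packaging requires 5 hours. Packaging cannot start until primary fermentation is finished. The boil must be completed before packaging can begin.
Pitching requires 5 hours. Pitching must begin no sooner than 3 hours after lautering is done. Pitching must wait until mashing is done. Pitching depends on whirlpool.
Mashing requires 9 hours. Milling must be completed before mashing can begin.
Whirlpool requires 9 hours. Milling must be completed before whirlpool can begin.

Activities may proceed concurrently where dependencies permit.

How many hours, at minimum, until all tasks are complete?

44

Milling can start immediately at hour 0; it finishes at hour 1.
Whirlpool waits on milling (finishes hour 1), so it starts at hour 1 and finishes at 1 + 9 = hour 10.
The boil waits on milling (finishes hour 1), so it starts at hour 1 and finishes at 1 + 2 = hour 3.
Mashing waits on milling (finishes hour 1), so it starts at hour 1 and finishes at 1 + 9 = hour 10.
Lautering needs all of mashing (finishes hour 10, plus 2-hour gap → hour 12); milling (finishes hour 1). That puts its earliest start at hour 12; it finishes at 12 + 8 = hour 20.
Pitching needs all of lautering (finishes hour 20, plus 3-hour gap → hour 23); mashing (finishes hour 10); whirlpool (finishes hour 10). That puts its earliest start at hour 23; it finishes at 23 + 5 = hour 28.
For primary fermentation: pitching (finishes hour 28, plus 2-hour gap → hour 30); whirlpool (finishes hour 10); the boil (finishes hour 3). Taking the maximum gives a start of hour 30, and it finishes at 30 + 9 = hour 39.
Packaging needs all of primary fermentation (finishes hour 39); the boil (finishes hour 3). That puts its earliest start at hour 39; it finishes at 39 + 5 = hour 44.
All tasks are finished once the last one completes. Finish times: Milling at 1, Mashing at 10, Lautering at 20, The boil at 3, Whirlpool at 10, Pitching at 28, Primary fermentation at 39, Packaging at 44. The latest is hour 44.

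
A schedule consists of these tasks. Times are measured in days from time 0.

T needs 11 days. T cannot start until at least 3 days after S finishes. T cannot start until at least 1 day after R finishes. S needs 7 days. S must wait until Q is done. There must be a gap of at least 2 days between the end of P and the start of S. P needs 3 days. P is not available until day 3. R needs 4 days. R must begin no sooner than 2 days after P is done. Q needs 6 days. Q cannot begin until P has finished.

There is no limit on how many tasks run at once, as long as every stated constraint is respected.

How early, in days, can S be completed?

P waits on its own release at day 3, so it starts at day 3 and finishes at 3 + 3 = day 6.
After P (finishes day 6), Q can start at day 6 and finishes at day 12.
S has to wait for Q (finishes day 12); P (finishes day 6, plus 2-day gap → day 8). The latest of these is day 12, so S runs day 12 to 12 + 7 = day 19.

19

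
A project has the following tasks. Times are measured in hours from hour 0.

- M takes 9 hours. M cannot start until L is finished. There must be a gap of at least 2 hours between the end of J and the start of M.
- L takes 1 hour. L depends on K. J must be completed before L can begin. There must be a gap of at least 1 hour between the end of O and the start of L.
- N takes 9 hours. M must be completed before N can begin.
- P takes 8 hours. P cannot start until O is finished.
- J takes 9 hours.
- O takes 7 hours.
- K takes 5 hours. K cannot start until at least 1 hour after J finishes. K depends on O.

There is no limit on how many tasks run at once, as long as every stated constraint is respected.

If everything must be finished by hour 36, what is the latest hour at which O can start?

Nothing follows N; the deadline of hour 36 is its only limit. It must start by 36 − 9 = hour 27.
Since N (must start by hour 27) depends on it, M must finish by hour 27. Backing off its 9-hour duration gives a latest start of hour 18.
L feeds into M (must start by hour 18); so L must finish by hour 18 and therefore start by hour 17.
K must finish before L (must start by hour 17). With a 5-hour duration, K must start by 17 − 5 = hour 12.
To finish by hour 36, P (duration 8) must start no later than hour 28.
For O: K (must start by hour 12); L (must start by hour 17, minus 1-hour gap → hour 16); P (must start by hour 28). The most restrictive is hour 12; with a 7-hour duration, O must start by hour 5.

5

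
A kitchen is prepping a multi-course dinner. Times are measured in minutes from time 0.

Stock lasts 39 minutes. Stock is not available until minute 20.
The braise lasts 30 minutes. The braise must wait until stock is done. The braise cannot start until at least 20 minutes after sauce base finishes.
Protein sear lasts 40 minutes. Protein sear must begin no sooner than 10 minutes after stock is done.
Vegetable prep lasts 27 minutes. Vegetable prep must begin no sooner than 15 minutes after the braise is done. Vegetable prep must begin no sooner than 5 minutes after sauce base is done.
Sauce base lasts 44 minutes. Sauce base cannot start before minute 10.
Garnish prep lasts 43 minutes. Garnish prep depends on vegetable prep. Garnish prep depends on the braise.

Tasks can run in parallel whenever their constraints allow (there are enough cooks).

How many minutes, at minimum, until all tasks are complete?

Sauce base cannot begin until its own release at minute 10. It runs from minute 10 to 10 + 44 = minute 54.
After its own release at minute 20, stock can start at minute 20 and finishes at minute 59.
After stock (finishes minute 59, plus 10-minute gap → minute 69), protein sear can start at minute 69 and finishes at minute 109.
For the braise: stock (finishes minute 59); sauce base (finishes minute 54, plus 20-minute gap → minute 74). Taking the maximum gives a start of minute 74, and it finishes at 74 + 30 = minute 104.
Vegetable prep cannot start until the braise (finishes minute 104, plus 15-minute gap → minute 119); sauce base (finishes minute 54, plus 5-minute gap → minute 59). The controlling bound is minute 119, so vegetable prep finishes at 119 + 27 = minute 146.
For garnish prep: vegetable prep (finishes minute 146); the braise (finishes minute 104). Taking the maximum gives a start of minute 146, and it finishes at 146 + 43 = minute 189.
All tasks are finished once the last one completes. Finish times: Stock at 59, Sauce base at 54, The braise at 104, Protein sear at 109, Vegetable prep at 146, Garnish prep at 189. The latest is minute 189.

189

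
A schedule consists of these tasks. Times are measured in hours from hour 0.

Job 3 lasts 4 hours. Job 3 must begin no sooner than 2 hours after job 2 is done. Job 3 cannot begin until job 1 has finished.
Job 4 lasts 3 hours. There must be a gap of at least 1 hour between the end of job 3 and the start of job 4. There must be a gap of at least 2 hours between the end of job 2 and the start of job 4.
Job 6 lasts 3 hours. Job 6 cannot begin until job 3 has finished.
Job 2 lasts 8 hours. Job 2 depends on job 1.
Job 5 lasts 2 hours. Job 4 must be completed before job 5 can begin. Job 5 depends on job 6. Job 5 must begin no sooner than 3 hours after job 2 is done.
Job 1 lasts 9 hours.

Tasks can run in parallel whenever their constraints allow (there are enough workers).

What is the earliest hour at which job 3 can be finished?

Job 1 can start immediately at hour 0; it finishes at hour 9.
After job 1 (finishes hour 9), job 2 can start at hour 9 and finishes at hour 17.
Job 3 has to wait for job 2 (finishes hour 17, plus 2-hour gap → hour 19); job 1 (finishes hour 9). The latest of these is hour 19, so job 3 runs hour 19 to 19 + 4 = hour 23.

23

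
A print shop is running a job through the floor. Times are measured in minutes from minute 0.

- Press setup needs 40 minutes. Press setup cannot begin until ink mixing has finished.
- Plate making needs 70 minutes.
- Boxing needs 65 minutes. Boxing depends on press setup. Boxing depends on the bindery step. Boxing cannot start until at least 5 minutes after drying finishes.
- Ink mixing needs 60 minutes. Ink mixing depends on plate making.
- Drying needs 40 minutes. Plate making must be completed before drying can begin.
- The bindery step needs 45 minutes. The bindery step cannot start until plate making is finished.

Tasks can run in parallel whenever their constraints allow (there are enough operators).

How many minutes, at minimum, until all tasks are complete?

235

Plate making can start immediately at minute 0; it finishes at minute 70.
The bindery step cannot begin until plate making (finishes minute 70). It runs from minute 70 to 70 + 45 = minute 115.
Drying cannot begin until plate making (finishes minute 70). It runs from minute 70 to 70 + 40 = minute 110.
After plate making (finishes minute 70), ink mixing can start at minute 70 and finishes at minute 130.
Press setup waits on ink mixing (finishes minute 130), so it starts at minute 130 and finishes at 130 + 40 = minute 170.
Boxing has to wait for press setup (finishes minute 170); the bindery step (finishes minute 115); drying (finishes minute 110, plus 5-minute gap → minute 115). The latest of these is minute 170, so boxing runs minute 170 to 170 + 65 = minute 235.
All tasks are finished once the last one completes. Finish times: Plate making at 70, Ink mixing at 130, Press setup at 170, Drying at 110, The bindery step at 115, Boxing at 235. The latest is minute 235.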